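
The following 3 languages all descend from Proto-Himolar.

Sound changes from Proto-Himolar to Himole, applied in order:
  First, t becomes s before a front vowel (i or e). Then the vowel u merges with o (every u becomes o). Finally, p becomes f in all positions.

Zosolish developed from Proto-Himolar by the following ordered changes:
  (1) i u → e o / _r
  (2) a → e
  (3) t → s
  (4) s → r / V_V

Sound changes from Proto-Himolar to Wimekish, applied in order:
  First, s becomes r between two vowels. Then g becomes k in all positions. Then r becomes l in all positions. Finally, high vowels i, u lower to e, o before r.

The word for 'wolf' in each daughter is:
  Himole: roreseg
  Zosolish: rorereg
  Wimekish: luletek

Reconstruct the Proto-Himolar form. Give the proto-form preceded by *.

Position 3: Himole has r, Zosolish has r, Wimekish has l. Himole preserves r here (none of its changes turn any other segment into r), so the proto-segment is *r.
Position 1: Himole has r, Zosolish has r, Wimekish has l. Himole preserves r here (none of its changes turn any other segment into r), so the proto-segment is *r.
Continuing position by position gives *rureteg; check it forward:
Himole: start from *rureteg.
  rule 1 (palatalisation): rureteg → rureseg
  rule 2 (vowel merger): rureseg → roreseg
  rule 3: no change — roreseg
  ⇒ Himole roreseg
Zosolish: start from *rureteg.
  rule 1 (pre-rhotic lowering): rureteg → roreteg
  rule 2: no change — roreteg
  rule 3 (unconditioned shift): roreteg → roreseg
  rule 4 (rhotacism): roreseg → rorereg
  ⇒ Zosolish rorereg
Wimekish: *rureteg
  rureteg (rule 1 does not apply)
  rureteg → ruretek   [unconditioned shift]
  ruretek → luletek   [unconditioned shift]
  luletek (rule 4 does not apply)
  giving Wimekish luletek.
No other proto-form is consistent with every reflex, so the reconstruction is *rureteg.

*rureteg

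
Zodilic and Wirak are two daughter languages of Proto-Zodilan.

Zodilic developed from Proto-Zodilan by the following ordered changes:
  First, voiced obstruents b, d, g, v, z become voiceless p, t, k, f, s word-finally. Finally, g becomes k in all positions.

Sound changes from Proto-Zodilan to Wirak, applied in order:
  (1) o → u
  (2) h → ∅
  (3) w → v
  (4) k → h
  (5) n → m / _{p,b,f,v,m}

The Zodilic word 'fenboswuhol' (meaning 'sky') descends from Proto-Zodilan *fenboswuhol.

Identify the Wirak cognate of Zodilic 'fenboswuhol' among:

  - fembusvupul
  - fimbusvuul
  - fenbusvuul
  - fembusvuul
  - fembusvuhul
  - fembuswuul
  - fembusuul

fembusvuul

Wirak: *fenboswuhol
  fenboswuhol → fenbuswuhul   [vowel merger]
  fenbuswuhul → fenbuswuul   [h-loss]
  fenbuswuul → fenbusvuul   [unconditioned shift]
  fenbusvuul (rule 4 does not apply)
  fenbusvuul → fembusvuul   [nasal place assimilation]
  giving Wirak fembusvuul.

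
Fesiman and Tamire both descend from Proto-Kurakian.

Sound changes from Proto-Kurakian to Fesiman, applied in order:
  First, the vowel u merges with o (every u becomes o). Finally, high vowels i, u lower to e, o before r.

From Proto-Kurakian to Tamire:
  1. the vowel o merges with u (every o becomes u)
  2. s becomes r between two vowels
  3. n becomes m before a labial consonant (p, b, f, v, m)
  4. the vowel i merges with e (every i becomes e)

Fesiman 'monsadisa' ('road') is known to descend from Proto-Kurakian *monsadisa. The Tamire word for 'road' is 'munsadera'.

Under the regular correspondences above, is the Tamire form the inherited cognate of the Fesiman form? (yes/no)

yes

Derive the expected Tamire reflex of *monsadisa:
Tamire: *monsadisa
  monsadisa → munsadisa   [vowel merger]
  munsadisa → munsadira   [rhotacism]
  munsadira (rule 3 does not apply)
  munsadira → munsadera   [vowel merger]
  giving Tamire munsadera.
Tamire 'munsadera' matches the regular reflex exactly, so the pair is cognate.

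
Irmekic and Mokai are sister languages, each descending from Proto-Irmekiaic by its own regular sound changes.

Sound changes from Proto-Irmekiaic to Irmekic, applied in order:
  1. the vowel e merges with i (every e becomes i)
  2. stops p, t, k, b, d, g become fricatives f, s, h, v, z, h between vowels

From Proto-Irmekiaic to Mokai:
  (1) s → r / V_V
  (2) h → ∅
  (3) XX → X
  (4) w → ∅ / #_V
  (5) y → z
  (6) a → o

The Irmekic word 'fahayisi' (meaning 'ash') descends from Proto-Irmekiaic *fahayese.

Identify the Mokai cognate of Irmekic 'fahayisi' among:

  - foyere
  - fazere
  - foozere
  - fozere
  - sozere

Mokai: *fahayese
  fahayese → fahayere   [rhotacism]
  fahayere → faayere   [h-loss]
  faayere → fayere   [degemination]
  fayere (rule 4 does not apply)
  fayere → fazere   [unconditioned shift]
  fazere → fozere   [vowel merger]
  giving Mokai fozere.

fozere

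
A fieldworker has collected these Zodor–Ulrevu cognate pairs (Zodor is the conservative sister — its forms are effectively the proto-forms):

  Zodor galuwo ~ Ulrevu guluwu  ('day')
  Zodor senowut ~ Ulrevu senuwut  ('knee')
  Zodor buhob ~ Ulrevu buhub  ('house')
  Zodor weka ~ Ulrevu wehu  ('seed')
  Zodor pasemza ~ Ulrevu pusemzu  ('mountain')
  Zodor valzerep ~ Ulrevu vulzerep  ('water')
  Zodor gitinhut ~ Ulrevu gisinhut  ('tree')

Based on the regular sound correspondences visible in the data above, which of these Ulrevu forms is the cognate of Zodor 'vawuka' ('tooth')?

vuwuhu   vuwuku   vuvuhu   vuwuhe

vuwuhu

galuwo ~ guluwu, pasemza ~ pusemzu — Zodor a corresponds to Ulrevu u after a consonant, before a consonant other than r, m, n, p, b, f, v.
weka ~ wehu — Zodor k corresponds to Ulrevu h between vowels (before a back vowel).
weka ~ wehu, pasemza ~ pusemzu — Zodor a corresponds to Ulrevu u word-finally.
Applying these to Zodor 'vawuka':
  vawuka → vuwuka   (a→u after a consonant, before a consonant other than r, m, n, p, b, f, v)
  vuwuka → vuwuha   (k→h between vowels (before a back vowel))
  vuwuha → vuwuhu   (a→u word-finally)
So the Ulrevu cognate is 'vuwuhu'.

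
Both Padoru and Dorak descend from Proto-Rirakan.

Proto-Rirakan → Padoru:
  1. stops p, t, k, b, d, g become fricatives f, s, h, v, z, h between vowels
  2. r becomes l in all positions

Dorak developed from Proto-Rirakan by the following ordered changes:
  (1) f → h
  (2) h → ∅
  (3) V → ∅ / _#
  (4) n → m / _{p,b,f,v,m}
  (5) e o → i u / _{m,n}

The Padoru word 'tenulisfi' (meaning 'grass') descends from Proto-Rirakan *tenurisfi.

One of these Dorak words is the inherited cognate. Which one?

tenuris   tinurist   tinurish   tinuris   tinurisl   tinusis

tinuris

Dorak: *tenurisfi
  tenurisfi → tenurishi   [unconditioned shift]
  tenurishi → tenurisi   [h-loss]
  tenurisi → tenuris   [apocope]
  tenuris (rule 4 does not apply)
  tenuris → tinuris   [pre-nasal raising]
  giving Dorak tinuris.
Among the options, 'tinuris' alone shows every Dorak change applied in order.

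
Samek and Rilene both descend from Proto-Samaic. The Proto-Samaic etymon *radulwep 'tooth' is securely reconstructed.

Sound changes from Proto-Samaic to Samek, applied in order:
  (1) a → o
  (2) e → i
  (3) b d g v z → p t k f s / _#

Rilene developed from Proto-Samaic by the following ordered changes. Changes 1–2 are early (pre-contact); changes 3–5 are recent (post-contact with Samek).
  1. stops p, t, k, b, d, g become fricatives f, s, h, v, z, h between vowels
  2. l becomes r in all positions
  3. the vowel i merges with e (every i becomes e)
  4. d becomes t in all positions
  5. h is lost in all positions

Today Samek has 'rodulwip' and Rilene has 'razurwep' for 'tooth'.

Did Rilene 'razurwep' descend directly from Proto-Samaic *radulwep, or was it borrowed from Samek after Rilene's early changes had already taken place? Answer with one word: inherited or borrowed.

If inherited, *radulwep would pass through all of Rilene's changes:
Rilene: *radulwep > razulwep > razurwep  (by intervocalic lenition, unconditioned shift)
If borrowed from Samek 'rodulwip' after the early changes, it would undergo only the recent ones:
  rule 3 (vowel merger): rodulwip → rodulwep
  rule 4 (unconditioned shift): rodulwep → rotulwep
  rule 5 (h-loss): no change (rotulwep)
  ⇒ as a loan: rotulwep
Rilene 'razurwep' matches the inherited outcome exactly, so it is an inherited cognate, not a loan.

inherited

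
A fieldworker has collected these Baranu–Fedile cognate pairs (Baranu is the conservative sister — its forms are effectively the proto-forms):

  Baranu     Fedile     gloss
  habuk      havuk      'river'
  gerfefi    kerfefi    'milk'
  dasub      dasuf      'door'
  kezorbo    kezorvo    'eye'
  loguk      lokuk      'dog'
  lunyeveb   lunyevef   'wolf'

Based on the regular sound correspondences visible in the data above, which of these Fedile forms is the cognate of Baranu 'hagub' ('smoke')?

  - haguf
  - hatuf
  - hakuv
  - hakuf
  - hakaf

loguk ~ lokuk — Baranu g corresponds to Fedile k between vowels (before a back vowel).
dasub ~ dasuf, lunyeveb ~ lunyevef — Baranu b corresponds to Fedile f word-finally.
Applying these to Baranu 'hagub':
  hagub → hakub   (g→k between vowels (before a back vowel))
  hakub → hakuf   (b→f word-finally)
So the Fedile cognate is 'hakuf'.

hakuf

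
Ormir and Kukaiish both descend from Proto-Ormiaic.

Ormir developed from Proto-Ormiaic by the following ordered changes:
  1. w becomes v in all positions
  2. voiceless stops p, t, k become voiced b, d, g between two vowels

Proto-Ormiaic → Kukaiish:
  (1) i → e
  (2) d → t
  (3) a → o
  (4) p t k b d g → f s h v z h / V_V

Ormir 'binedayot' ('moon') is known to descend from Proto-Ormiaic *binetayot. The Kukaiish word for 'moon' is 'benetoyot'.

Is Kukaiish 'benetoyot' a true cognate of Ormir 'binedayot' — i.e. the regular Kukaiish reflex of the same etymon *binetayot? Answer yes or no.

Derive the expected Kukaiish reflex of *binetayot:
Kukaiish: *binetayot > benetayot > benetoyot > benesoyot  (by vowel merger, vowel merger, intervocalic lenition)
The regular Kukaiish reflex would be 'benesoyot', but the attested form is 'benetoyot'. The correspondence is irregular, so they are not cognates (the Kukaiish form has a different source).

no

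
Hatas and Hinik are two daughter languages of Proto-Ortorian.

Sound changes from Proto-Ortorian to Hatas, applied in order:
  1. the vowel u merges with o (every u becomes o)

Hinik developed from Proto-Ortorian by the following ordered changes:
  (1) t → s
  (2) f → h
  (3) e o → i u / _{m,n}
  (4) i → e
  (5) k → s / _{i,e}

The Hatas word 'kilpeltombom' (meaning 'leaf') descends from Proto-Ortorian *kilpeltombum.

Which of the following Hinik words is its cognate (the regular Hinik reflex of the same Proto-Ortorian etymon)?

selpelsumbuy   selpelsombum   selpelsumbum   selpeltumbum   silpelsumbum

selpelsumbum

Hinik: start from *kilpeltombum.
  rule 1 (unconditioned shift): kilpeltombum → kilpelsombum
  rule 2: no change — kilpelsombum
  rule 3 (pre-nasal raising): kilpelsombum → kilpelsumbum
  rule 4 (vowel merger): kilpelsumbum → kelpelsumbum
  rule 5 (palatalisation): kelpelsumbum → selpelsumbum
  ⇒ Hinik selpelsumbum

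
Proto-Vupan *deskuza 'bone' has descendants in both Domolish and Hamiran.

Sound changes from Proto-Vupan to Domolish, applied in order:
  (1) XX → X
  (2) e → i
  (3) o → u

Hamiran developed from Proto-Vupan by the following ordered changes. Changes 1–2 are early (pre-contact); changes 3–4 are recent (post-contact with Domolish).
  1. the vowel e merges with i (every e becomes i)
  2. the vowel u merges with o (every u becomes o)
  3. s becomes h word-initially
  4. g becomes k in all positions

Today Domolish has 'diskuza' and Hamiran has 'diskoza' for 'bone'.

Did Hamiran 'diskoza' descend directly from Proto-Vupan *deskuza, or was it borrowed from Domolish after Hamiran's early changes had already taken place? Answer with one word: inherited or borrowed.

If inherited, *deskuza would pass through all of Hamiran's changes:
Hamiran: *deskuza
  deskuza → diskuza   [vowel merger]
  diskuza → diskoza   [vowel merger]
  diskoza (rule 3 does not apply)
  diskoza (rule 4 does not apply)
  giving Hamiran diskoza.
If borrowed from Domolish 'diskuza' after the early changes, it would undergo only the recent ones:
  rule 3 (debuccalisation): no change (diskuza)
  rule 4 (unconditioned shift): no change (diskuza)
  ⇒ as a loan: diskuza
Hamiran 'diskoza' matches the inherited outcome exactly, so it is an inherited cognate, not a loan.

inherited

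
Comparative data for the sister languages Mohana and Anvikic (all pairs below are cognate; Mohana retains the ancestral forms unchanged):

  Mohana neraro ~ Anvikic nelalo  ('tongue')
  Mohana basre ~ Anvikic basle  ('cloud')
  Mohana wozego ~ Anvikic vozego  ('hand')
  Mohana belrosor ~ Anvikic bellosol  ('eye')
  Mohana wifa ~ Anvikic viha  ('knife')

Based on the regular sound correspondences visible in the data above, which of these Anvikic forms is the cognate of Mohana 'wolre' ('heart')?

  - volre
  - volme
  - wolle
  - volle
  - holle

wozego ~ vozego — Mohana w corresponds to Anvikic v word-initially before a back vowel.
basre ~ basle — Mohana r corresponds to Anvikic l after a consonant, before a front vowel.
Applying these to Mohana 'wolre':
  wolre → volre   (w→v word-initially before a back vowel)
  volre → volle   (r→l after a consonant, before a front vowel)
So the Anvikic cognate is 'volle'.

volle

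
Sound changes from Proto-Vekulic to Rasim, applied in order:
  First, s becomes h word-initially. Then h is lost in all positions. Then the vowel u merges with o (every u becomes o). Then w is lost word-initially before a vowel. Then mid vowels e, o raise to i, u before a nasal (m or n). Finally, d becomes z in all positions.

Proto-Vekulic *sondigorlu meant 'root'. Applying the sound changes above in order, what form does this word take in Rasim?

Rasim: *sondigorlu > hondigorlu > ondigorlu > ondigorlo > undigorlo > unzigorlo  (by debuccalisation, h-loss, vowel merger, pre-nasal raising, unconditioned shift)

unzigorlo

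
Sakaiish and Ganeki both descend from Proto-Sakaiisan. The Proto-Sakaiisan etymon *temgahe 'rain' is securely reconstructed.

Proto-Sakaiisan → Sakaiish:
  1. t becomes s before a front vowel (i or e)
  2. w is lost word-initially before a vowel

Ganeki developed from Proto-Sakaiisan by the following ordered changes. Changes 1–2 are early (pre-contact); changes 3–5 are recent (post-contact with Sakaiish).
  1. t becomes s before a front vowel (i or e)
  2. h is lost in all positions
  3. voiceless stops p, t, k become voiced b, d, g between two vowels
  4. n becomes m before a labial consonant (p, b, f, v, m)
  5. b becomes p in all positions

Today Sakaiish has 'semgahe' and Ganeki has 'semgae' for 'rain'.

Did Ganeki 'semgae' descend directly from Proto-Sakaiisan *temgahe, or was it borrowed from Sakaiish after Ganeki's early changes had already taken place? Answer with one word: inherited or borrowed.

If inherited, *temgahe would pass through all of Ganeki's changes:
Ganeki: *temgahe
  temgahe → semgahe   [palatalisation]
  semgahe → semgae   [h-loss]
  semgae (rule 3 does not apply)
  semgae (rule 4 does not apply)
  semgae (rule 5 does not apply)
  giving Ganeki semgae.
If borrowed from Sakaiish 'semgahe' after the early changes, it would undergo only the recent ones:
  rule 3 (intervocalic voicing): no change (semgahe)
  rule 4 (nasal place assimilation): no change (semgahe)
  rule 5 (unconditioned shift): no change (semgahe)
  ⇒ as a loan: semgahe
Ganeki 'semgae' matches the inherited outcome exactly, so it is an inherited cognate, not a loan.

inherited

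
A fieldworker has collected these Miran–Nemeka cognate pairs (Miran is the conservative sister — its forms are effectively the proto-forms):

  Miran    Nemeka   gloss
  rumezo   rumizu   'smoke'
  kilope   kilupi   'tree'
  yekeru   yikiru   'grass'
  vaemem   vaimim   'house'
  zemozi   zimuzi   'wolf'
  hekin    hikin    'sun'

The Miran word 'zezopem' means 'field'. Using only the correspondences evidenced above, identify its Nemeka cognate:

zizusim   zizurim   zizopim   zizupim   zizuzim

zizupim

rumezo ~ rumizu, yekeru ~ yikiru — Miran e corresponds to Nemeka i after a consonant, before a consonant other than r, m, n, p, b, f, v.
kilope ~ kilupi — Miran o corresponds to Nemeka u after a consonant, before a labial obstruent.
vaemem ~ vaimim, zemozi ~ zimuzi — Miran e corresponds to Nemeka i after a consonant, before a nasal.
Applying these to Miran 'zezopem':
  zezopem → zizopem   (e→i after a consonant, before a consonant other than r, m, n, p, b, f, v)
  zizopem → zizupem   (o→u after a consonant, before a labial obstruent)
  zizupem → zizupim   (e→i after a consonant, before a nasal)
So the Nemeka cognate is 'zizupim'.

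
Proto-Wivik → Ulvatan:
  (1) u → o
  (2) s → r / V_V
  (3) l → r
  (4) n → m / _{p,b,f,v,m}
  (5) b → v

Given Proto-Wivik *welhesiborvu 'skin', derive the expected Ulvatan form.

werherivorvo

Ulvatan: *welhesiborvu > welhesiborvo > welheriborvo > werheriborvo > werherivorvo  (by vowel merger, rhotacism, unconditioned shift, unconditioned shift)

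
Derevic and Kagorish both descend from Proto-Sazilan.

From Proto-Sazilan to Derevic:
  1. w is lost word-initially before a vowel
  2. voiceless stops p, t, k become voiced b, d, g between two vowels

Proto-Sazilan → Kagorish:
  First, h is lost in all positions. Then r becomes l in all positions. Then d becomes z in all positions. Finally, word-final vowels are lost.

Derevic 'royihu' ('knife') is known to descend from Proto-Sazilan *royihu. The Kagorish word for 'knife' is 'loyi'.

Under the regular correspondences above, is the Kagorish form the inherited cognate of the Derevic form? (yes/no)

yes

Derive the expected Kagorish reflex of *royihu:
Kagorish: start from *royihu.
  rule 1 (h-loss): royihu → royiu
  rule 2 (unconditioned shift): royiu → loyiu
  rule 3: no change — loyiu
  rule 4 (apocope): loyiu → loyi
  ⇒ Kagorish loyi
Kagorish 'loyi' matches the regular reflex exactly, so the pair is cognate.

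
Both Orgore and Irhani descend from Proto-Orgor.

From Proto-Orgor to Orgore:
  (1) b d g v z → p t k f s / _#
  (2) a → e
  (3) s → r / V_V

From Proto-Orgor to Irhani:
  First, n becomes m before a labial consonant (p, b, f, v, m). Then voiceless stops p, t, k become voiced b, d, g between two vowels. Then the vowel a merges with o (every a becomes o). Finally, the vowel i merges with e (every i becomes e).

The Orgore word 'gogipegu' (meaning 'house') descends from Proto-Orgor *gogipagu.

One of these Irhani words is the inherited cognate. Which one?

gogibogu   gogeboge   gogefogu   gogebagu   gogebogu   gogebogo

gogebogu

Irhani: *gogipagu
  gogipagu (rule 1 does not apply)
  gogipagu → gogibagu   [intervocalic voicing]
  gogibagu → gogibogu   [vowel merger]
  gogibogu → gogebogu   [vowel merger]
  giving Irhani gogebogu.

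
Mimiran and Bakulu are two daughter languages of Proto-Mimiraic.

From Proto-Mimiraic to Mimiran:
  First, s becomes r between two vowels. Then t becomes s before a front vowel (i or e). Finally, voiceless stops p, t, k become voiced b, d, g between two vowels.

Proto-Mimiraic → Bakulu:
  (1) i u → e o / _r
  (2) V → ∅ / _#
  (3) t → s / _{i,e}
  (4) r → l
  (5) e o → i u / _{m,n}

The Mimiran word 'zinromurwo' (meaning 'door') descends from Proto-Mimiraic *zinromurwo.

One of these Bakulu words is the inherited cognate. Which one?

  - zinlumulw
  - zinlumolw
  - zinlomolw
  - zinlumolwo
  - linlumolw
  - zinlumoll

zinlumolw

Bakulu: start from *zinromurwo.
  rule 1 (pre-rhotic lowering): zinromurwo → zinromorwo
  rule 2 (apocope): zinromorwo → zinromorw
  rule 3: no change — zinromorw
  rule 4 (unconditioned shift): zinromorw → zinlomolw
  rule 5 (pre-nasal raising): zinlomolw → zinlumolw
  ⇒ Bakulu zinlumolw
Among the options, 'zinlumolw' alone shows every Bakulu change applied in order.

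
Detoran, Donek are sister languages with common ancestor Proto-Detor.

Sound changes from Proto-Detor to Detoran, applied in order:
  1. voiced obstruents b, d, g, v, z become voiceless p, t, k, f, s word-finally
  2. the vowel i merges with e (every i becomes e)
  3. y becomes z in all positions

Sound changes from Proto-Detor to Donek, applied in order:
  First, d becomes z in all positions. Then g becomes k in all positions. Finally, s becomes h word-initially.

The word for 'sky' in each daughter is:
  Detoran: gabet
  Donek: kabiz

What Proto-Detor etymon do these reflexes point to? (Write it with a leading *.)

*gabid

Position 1: Detoran has g, Donek has k. Detoran preserves g here (none of its changes turn any other segment into g), so the proto-segment is *g.
Position 4: Detoran has e, Donek has i. Donek preserves i here (none of its changes turn any other segment into i), so the proto-segment is *i.
Position 5: Detoran has t, Donek has z. Taking the neighbouring segments as reconstructed: Detoran t could go back to *t or *d; Donek z could go back to *d or *z — the one source consistent with every daughter is *d.
This points to *gabid. Verify forward in each daughter:
Detoran: *gabid > gabit > gabet  (by final devoicing, vowel merger)
Donek: start from *gabid.
  rule 1 (unconditioned shift): gabid → gabiz
  rule 2 (unconditioned shift): gabiz → kabiz
  rule 3: no change — kabiz
  ⇒ Donek kabiz
*gabid is the unique common source.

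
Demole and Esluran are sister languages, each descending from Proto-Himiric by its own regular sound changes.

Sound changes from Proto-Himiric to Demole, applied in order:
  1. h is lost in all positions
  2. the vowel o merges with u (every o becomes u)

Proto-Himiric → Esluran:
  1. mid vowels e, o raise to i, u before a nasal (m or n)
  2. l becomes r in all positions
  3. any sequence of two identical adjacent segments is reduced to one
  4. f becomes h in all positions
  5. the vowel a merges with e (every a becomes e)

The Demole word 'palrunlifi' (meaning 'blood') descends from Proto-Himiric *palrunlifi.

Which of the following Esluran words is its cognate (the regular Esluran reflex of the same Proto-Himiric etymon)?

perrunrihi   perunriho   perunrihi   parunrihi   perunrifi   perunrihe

Esluran: start from *palrunlifi.
  rule 1: no change — palrunlifi
  rule 2 (unconditioned shift): palrunlifi → parrunrifi
  rule 3 (degemination): parrunrifi → parunrifi
  rule 4 (unconditioned shift): parunrifi → parunrihi
  rule 5 (vowel merger): parunrihi → perunrihi
  ⇒ Esluran perunrihi
The other candidates each miss or misapply at least one Esluran change.

perunrihi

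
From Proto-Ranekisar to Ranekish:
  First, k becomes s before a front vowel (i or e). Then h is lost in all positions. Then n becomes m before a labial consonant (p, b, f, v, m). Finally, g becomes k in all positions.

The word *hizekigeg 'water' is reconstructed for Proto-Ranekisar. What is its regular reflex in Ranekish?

izesikek

Ranekish: *hizekigeg > hizesigeg > izesigeg > izesikek  (by palatalisation, h-loss, unconditioned shift)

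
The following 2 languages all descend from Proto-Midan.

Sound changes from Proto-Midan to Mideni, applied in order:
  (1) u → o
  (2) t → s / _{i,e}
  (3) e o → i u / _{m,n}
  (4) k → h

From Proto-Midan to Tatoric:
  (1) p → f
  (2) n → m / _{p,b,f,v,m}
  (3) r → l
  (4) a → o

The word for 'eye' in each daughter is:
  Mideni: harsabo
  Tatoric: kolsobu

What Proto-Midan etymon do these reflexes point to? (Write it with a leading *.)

Position 7: Mideni has o, Tatoric has u. Tatoric preserves u here (none of its changes turn any other segment into u), so the proto-segment is *u.
Position 5: Mideni has a, Tatoric has o. Mideni preserves a here (none of its changes turn any other segment into a), so the proto-segment is *a.
Position 3: Mideni has r, Tatoric has l. Mideni preserves r here (none of its changes turn any other segment into r), so the proto-segment is *r.
Continuing position by position gives *karsabu; check it forward:
Mideni: *karsabu
  karsabu → karsabo   [vowel merger]
  karsabo (rule 2 does not apply)
  karsabo (rule 3 does not apply)
  karsabo → harsabo   [unconditioned shift]
  giving Mideni harsabo.
Tatoric: *karsabu > kalsabu > kolsobu  (by unconditioned shift, vowel merger)
No other proto-form is consistent with every reflex, so the reconstruction is *karsabu.

*karsabu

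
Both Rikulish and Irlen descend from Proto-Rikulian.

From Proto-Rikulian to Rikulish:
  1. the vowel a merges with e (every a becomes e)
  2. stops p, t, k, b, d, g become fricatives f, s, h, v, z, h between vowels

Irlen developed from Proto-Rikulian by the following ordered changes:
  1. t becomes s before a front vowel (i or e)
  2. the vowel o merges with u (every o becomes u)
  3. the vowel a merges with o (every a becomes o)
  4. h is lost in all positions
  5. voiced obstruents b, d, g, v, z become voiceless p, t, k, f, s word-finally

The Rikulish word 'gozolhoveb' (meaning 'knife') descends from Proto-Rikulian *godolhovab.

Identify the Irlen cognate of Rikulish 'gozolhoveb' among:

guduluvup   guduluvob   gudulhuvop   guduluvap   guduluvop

guduluvop

Irlen: *godolhovab
  godolhovab (rule 1 does not apply)
  godolhovab → gudulhuvab   [vowel merger]
  gudulhuvab → gudulhuvob   [vowel merger]
  gudulhuvob → guduluvob   [h-loss]
  guduluvob → guduluvop   [final devoicing]
  giving Irlen guduluvop.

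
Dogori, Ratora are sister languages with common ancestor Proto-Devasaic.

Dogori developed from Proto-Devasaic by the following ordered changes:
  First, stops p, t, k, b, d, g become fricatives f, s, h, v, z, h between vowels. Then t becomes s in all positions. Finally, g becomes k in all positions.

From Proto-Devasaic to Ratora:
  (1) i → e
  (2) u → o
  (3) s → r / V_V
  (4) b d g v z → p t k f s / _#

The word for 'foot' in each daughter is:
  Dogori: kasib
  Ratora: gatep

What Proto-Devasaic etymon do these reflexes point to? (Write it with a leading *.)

*gatib

Position 1: Dogori has k, Ratora has g. Ratora preserves g here (none of its changes turn any other segment into g), so the proto-segment is *g.
Position 4: Dogori has i, Ratora has e. Dogori preserves i here (none of its changes turn any other segment into i), so the proto-segment is *i.
Position 5: Dogori has b, Ratora has p. Dogori preserves b here (none of its changes turn any other segment into b), so the proto-segment is *b.
Verify the candidate proto-form against each daughter:
Dogori: *gatib
  gatib → gasib   [intervocalic lenition]
  gasib (rule 2 does not apply)
  gasib → kasib   [unconditioned shift]
  giving Dogori kasib.
Ratora: *gatib > gateb > gatep  (by vowel merger, final devoicing)
Only *gatib yields all of Dogori kasib, Ratora gatep.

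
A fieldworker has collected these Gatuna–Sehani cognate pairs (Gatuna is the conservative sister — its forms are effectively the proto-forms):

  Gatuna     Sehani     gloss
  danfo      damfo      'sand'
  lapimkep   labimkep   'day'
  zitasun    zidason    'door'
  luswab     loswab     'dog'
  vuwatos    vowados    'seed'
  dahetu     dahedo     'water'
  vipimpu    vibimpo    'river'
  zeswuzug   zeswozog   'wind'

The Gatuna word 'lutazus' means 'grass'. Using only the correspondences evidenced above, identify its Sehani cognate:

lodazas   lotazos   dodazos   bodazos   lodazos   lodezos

luswab ~ loswab, vuwatos ~ vowados — Gatuna u corresponds to Sehani o after a consonant, before a consonant other than r, m, n, p, b, f, v.
zitasun ~ zidason — Gatuna t corresponds to Sehani d between vowels (before a back vowel).
Applying these to Gatuna 'lutazus':
  lutazus → lotazus   (u→o after a consonant, before a consonant other than r, m, n, p, b, f, v)
  lotazus → lodazus   (t→d between vowels (before a back vowel))
  lodazus → lodazos   (u→o after a consonant, before a consonant other than r, m, n, p, b, f, v)
So the Sehani cognate is 'lodazos'.

lodazos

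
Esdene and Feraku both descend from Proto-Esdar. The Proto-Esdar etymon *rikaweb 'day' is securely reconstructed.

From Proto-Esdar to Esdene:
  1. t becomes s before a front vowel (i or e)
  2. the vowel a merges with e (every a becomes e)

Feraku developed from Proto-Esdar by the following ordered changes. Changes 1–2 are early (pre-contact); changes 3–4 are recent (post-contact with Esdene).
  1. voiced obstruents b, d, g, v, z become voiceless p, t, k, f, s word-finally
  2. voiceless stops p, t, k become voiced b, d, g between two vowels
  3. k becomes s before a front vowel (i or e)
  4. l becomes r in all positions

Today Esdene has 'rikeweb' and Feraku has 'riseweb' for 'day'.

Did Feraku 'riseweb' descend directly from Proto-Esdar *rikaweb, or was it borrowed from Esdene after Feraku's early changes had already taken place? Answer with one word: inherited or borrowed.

borrowed

If inherited, *rikaweb would pass through all of Feraku's changes:
Feraku: start from *rikaweb.
  rule 1 (final devoicing): rikaweb → rikawep
  rule 2 (intervocalic voicing): rikawep → rigawep
  rule 3: no change — rigawep
  rule 4: no change — rigawep
  ⇒ Feraku rigawep
If borrowed from Esdene 'rikeweb' after the early changes, it would undergo only the recent ones:
  rule 3 (palatalisation): rikeweb → riseweb
  rule 4 (unconditioned shift): no change (riseweb)
  ⇒ as a loan: riseweb
Feraku 'riseweb' matches the loan outcome 'riseweb', not the inherited 'rigawep' — it skipped the early Feraku changes, so it was borrowed from Esdene.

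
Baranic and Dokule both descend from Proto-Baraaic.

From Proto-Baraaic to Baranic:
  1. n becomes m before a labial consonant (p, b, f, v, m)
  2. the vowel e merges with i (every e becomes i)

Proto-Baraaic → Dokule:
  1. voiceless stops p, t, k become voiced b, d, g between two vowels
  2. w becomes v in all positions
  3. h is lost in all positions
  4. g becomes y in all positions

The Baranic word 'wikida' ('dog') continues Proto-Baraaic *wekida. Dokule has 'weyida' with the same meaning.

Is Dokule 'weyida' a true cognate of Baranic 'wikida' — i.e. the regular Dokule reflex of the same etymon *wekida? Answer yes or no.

no

Derive the expected Dokule reflex of *wekida:
Dokule: *wekida
  wekida → wegida   [intervocalic voicing]
  wegida → vegida   [unconditioned shift]
  vegida (rule 3 does not apply)
  vegida → veyida   [unconditioned shift]
  giving Dokule veyida.
The regular Dokule reflex would be 'veyida', but the attested form is 'weyida'. The correspondence is irregular, so they are not cognates (the Dokule form has a different source).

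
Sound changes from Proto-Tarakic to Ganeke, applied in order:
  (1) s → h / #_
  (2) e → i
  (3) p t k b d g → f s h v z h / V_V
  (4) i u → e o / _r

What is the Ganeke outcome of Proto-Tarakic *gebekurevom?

givihorivom

Ganeke: *gebekurevom > gibikurivom > givihurivom > givihorivom  (by vowel merger, intervocalic lenition, pre-rhotic lowering)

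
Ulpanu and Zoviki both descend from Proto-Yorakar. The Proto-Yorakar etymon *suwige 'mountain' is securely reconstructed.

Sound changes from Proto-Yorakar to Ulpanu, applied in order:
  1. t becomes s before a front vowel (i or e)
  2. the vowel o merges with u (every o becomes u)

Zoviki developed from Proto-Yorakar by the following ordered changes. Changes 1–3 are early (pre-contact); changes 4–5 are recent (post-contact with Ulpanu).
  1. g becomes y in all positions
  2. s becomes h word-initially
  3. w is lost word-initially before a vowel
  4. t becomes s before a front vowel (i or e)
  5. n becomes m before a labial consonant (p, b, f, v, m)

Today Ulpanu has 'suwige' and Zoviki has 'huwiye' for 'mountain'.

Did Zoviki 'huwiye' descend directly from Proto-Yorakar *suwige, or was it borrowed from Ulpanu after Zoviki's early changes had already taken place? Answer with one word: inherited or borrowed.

If inherited, *suwige would pass through all of Zoviki's changes:
Zoviki: *suwige > suwiye > huwiye  (by unconditioned shift, debuccalisation)
If borrowed from Ulpanu 'suwige' after the early changes, it would undergo only the recent ones:
  rule 4 (palatalisation): no change (suwige)
  rule 5 (nasal place assimilation): no change (suwige)
  ⇒ as a loan: suwige
Zoviki 'huwiye' matches the inherited outcome exactly, so it is an inherited cognate, not a loan.

inherited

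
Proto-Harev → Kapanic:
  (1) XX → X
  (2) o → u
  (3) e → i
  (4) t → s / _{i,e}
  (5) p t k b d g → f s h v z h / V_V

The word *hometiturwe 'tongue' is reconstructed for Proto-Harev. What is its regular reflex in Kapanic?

humisisurwi

Kapanic: *hometiturwe > humetiturwe > humititurwi > humisiturwi > humisisurwi  (by vowel merger, vowel merger, palatalisation, intervocalic lenition)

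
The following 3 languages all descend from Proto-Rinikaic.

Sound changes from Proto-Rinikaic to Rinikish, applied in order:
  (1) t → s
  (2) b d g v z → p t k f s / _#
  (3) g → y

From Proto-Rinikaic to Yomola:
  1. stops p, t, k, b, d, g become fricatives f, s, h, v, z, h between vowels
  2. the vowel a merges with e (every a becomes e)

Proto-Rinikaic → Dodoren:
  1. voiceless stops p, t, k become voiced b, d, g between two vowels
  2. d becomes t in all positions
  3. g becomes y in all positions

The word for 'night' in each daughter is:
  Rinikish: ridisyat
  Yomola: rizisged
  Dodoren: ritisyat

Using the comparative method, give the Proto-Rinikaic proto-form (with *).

Position 6: Rinikish has y, Yomola has g, Dodoren has y. Yomola preserves g here (none of its changes turn any other segment into g), so the proto-segment is *g.
Position 3: Rinikish has d, Yomola has z, Dodoren has t. Rinikish preserves d here (none of its changes turn any other segment into d), so the proto-segment is *d.
Verify the candidate proto-form against each daughter:
Rinikish: *ridisgad
  ridisgad (rule 1 does not apply)
  ridisgad → ridisgat   [final devoicing]
  ridisgat → ridisyat   [unconditioned shift]
  giving Rinikish ridisyat.
Yomola: start from *ridisgad.
  rule 1 (intervocalic lenition): ridisgad → rizisgad
  rule 2 (vowel merger): rizisgad → rizisged
  ⇒ Yomola rizisged
Dodoren: *ridisgad
  ridisgad (rule 1 does not apply)
  ridisgad → ritisgat   [unconditioned shift]
  ritisgat → ritisyat   [unconditioned shift]
  giving Dodoren ritisyat.
*ridisgad is the unique common source.

*ridisgad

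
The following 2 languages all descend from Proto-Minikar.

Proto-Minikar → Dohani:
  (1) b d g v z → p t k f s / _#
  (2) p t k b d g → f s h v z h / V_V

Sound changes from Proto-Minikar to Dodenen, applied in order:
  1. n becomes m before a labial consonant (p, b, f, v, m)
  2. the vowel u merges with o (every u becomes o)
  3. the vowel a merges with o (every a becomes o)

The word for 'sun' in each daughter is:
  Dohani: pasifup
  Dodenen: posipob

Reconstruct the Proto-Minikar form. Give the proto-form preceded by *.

*pasipub

Position 6: Dohani has u, Dodenen has o. Dohani preserves u here (none of its changes turn any other segment into u), so the proto-segment is *u.
Position 2: Dohani has a, Dodenen has o. Dohani preserves a here (none of its changes turn any other segment into a), so the proto-segment is *a.
Position 5: Dohani has f, Dodenen has p. Dodenen preserves p here (none of its changes turn any other segment into p), so the proto-segment is *p.
Continuing position by position gives *pasipub; check it forward:
Dohani: *pasipub > pasipup > pasifup  (by final devoicing, intervocalic lenition)
Dodenen: start from *pasipub.
  rule 1: no change — pasipub
  rule 2 (vowel merger): pasipub → pasipob
  rule 3 (vowel merger): pasipob → posipob
  ⇒ Dodenen posipob
No other proto-form is consistent with every reflex, so the reconstruction is *pasipub.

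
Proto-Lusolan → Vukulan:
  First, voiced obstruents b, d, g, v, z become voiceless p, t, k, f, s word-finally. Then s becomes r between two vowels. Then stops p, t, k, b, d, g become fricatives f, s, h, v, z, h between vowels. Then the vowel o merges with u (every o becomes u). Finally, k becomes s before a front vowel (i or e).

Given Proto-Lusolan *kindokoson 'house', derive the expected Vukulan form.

sinduhurun

Vukulan: *kindokoson
  kindokoson (rule 1 does not apply)
  kindokoson → kindokoron   [rhotacism]
  kindokoron → kindohoron   [intervocalic lenition]
  kindohoron → kinduhurun   [vowel merger]
  kinduhurun → sinduhurun   [palatalisation]
  giving Vukulan sinduhurun.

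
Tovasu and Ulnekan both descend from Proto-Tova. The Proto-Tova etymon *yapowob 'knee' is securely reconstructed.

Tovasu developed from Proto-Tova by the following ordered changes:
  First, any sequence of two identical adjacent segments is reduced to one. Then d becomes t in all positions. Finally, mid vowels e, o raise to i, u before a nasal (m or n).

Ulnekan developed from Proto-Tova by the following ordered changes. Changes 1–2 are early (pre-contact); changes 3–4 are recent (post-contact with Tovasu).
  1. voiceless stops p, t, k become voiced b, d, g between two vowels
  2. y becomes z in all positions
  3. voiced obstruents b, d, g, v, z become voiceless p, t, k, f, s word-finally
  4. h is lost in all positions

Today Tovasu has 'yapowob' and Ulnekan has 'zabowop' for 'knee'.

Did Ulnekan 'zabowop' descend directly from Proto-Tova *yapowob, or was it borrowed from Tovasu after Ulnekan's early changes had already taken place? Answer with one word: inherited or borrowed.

inherited

If inherited, *yapowob would pass through all of Ulnekan's changes:
Ulnekan: start from *yapowob.
  rule 1 (intervocalic voicing): yapowob → yabowob
  rule 2 (unconditioned shift): yabowob → zabowob
  rule 3 (final devoicing): zabowob → zabowop
  rule 4: no change — zabowop
  ⇒ Ulnekan zabowop
If borrowed from Tovasu 'yapowob' after the early changes, it would undergo only the recent ones:
  rule 3 (final devoicing): yapowob → yapowop
  rule 4 (h-loss): no change (yapowop)
  ⇒ as a loan: yapowop
Ulnekan 'zabowop' matches the inherited outcome exactly, so it is an inherited cognate, not a loan.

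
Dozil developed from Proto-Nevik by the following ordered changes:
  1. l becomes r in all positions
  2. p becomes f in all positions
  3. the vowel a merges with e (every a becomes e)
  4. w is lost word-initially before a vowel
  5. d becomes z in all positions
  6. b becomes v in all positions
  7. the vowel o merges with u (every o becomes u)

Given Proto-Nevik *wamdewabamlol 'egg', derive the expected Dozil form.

Dozil: *wamdewabamlol > wamdewabamror > wemdewebemror > emdewebemror > emzewebemror > emzewevemror > emzewevemrur  (by unconditioned shift, vowel merger, glide loss, unconditioned shift, unconditioned shift, vowel merger)

emzewevemrur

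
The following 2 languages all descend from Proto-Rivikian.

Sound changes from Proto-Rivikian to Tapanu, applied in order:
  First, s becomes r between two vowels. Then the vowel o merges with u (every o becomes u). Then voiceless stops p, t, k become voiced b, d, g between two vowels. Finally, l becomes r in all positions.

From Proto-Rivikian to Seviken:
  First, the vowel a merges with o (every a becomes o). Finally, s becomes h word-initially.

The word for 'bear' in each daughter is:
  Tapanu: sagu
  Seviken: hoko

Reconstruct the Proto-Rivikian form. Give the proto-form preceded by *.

*sako

Position 4: Tapanu has u, Seviken has o. Taking the neighbouring segments as reconstructed: Tapanu u could go back to *o or *u; Seviken o could go back to *a or *o — the one source consistent with every daughter is *o.
Position 3: Tapanu has g, Seviken has k. Seviken preserves k here (none of its changes turn any other segment into k), so the proto-segment is *k.
Position 1: Tapanu has s, Seviken has h. Tapanu preserves s here (none of its changes turn any other segment into s), so the proto-segment is *s.
Continuing position by position gives *sako; check it forward:
Tapanu: *sako
  sako (rule 1 does not apply)
  sako → saku   [vowel merger]
  saku → sagu   [intervocalic voicing]
  sagu (rule 4 does not apply)
  giving Tapanu sagu.
Seviken: *sako
  sako → soko   [vowel merger]
  soko → hoko   [debuccalisation]
  giving Seviken hoko.
No other proto-form is consistent with every reflex, so the reconstruction is *sako.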